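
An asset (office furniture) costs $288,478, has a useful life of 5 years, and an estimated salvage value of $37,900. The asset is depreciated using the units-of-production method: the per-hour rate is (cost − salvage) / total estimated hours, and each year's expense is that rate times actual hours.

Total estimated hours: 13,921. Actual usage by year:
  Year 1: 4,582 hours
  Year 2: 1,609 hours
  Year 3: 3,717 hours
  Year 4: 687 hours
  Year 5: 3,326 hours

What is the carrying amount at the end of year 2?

$177,040

Depreciable base = $288,478 − $37,900 = $250,578.
Rate = $250,578 / 13,921 hours = $18 per hour.
Year 1: 4,582 × $18 = $82,476. Book value $206,002.
Year 2: 1,609 × $18 = $28,962. Book value $177,040.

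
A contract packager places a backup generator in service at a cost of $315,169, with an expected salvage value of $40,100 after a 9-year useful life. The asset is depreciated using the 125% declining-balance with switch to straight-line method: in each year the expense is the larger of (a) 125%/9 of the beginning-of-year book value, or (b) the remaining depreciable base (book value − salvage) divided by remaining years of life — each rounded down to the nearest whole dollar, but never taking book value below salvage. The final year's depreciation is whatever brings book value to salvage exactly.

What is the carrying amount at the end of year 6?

Depreciable base = $315,169 − $40,100 = $275,069.
Year 1: DB = ⌊$315,169 × 125%/9⌋ = $43,773; SL = ⌊$275,069/9⌋ = $30,563 → take DB $43,773. Book value $271,396.
Year 2: DB = ⌊$271,396 × 125%/9⌋ = $37,693; SL = ⌊$231,296/8⌋ = $28,912 → take DB $37,693. Book value $233,703.
Year 3: DB = ⌊$233,703 × 125%/9⌋ = $32,458; SL = ⌊$193,603/7⌋ = $27,657 → take DB $32,458. Book value $201,245.
Year 4: DB = ⌊$201,245 × 125%/9⌋ = $27,950; SL = ⌊$161,145/6⌋ = $26,857 → take DB $27,950. Book value $173,295.
Year 5: DB = ⌊$173,295 × 125%/9⌋ = $24,068; SL = ⌊$133,195/5⌋ = $26,639 → take SL $26,639. Book value $146,656.
Year 6: DB = ⌊$146,656 × 125%/9⌋ = $20,368; SL = ⌊$106,556/4⌋ = $26,639 → take SL $26,639. Book value $120,017.

$120,017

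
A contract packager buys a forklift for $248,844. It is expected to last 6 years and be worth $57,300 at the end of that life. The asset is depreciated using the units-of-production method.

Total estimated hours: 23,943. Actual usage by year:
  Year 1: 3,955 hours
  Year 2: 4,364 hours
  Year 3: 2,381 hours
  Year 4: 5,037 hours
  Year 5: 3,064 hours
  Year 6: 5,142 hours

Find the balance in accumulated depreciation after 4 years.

$125,896

Depreciable base = $248,844 − $57,300 = $191,544.
Rate = $191,544 / 23,943 hours = $8 per hour.
Year 1: 3,955 × $8 = $31,640. Book value $217,204.
Year 2: 4,364 × $8 = $34,912. Book value $182,292.
Year 3: 2,381 × $8 = $19,048. Book value $163,244.
Year 4: 5,037 × $8 = $40,296. Book value $122,948.
Accumulated through year 4 = $248,844 − $122,948 = $125,896.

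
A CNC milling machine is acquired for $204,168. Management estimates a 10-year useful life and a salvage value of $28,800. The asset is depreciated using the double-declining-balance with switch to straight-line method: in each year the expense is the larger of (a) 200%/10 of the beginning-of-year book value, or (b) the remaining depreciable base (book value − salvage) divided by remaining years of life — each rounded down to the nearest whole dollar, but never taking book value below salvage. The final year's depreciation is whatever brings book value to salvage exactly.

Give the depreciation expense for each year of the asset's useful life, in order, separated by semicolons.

Depreciable base = $204,168 − $28,800 = $175,368.
Year 1: DB = ⌊$204,168 × 200%/10⌋ = $40,833; SL = ⌊$175,368/10⌋ = $17,536 → take DB $40,833. Book value $163,335.
Year 2: DB = ⌊$163,335 × 200%/10⌋ = $32,667; SL = ⌊$134,535/9⌋ = $14,948 → take DB $32,667. Book value $130,668.
Year 3: DB = ⌊$130,668 × 200%/10⌋ = $26,133; SL = ⌊$101,868/8⌋ = $12,733 → take DB $26,133. Book value $104,535.
Year 4: DB = ⌊$104,535 × 200%/10⌋ = $20,907; SL = ⌊$75,735/7⌋ = $10,819 → take DB $20,907. Book value $83,628.
Year 5: DB = ⌊$83,628 × 200%/10⌋ = $16,725; SL = ⌊$54,828/6⌋ = $9,138 → take DB $16,725. Book value $66,903.
Year 6: DB = ⌊$66,903 × 200%/10⌋ = $13,380; SL = ⌊$38,103/5⌋ = $7,620 → take DB $13,380. Book value $53,523.
Year 7: DB = ⌊$53,523 × 200%/10⌋ = $10,704; SL = ⌊$24,723/4⌋ = $6,180 → take DB $10,704. Book value $42,819.
Year 8: DB = ⌊$42,819 × 200%/10⌋ = $8,563; SL = ⌊$14,019/3⌋ = $4,673 → take DB $8,563. Book value $34,256.
Year 9: DB = ⌊$34,256 × 200%/10⌋ = $6,851; SL = ⌊$5,456/2⌋ = $2,728 → take DB $6,851, capped at $5,456. Book value $28,800.
Year 10 (final): $28,800 − $28,800 = $0. Book value $28,800.

$40,833; $32,667; $26,133; $20,907; $16,725; $13,380; $10,704; $8,563; $5,456; $0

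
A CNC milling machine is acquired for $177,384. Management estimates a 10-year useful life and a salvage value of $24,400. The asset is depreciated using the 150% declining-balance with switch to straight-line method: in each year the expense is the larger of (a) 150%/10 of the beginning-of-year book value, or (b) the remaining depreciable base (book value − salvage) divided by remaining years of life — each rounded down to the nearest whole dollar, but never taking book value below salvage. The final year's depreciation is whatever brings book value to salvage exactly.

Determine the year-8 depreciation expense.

$10,625

Depreciable base = $177,384 − $24,400 = $152,984.
Year 1: DB = ⌊$177,384 × 150%/10⌋ = $26,607; SL = ⌊$152,984/10⌋ = $15,298 → take DB $26,607. Book value $150,777.
Year 2: DB = ⌊$150,777 × 150%/10⌋ = $22,616; SL = ⌊$126,377/9⌋ = $14,041 → take DB $22,616. Book value $128,161.
Year 3: DB = ⌊$128,161 × 150%/10⌋ = $19,224; SL = ⌊$103,761/8⌋ = $12,970 → take DB $19,224. Book value $108,937.
Year 4: DB = ⌊$108,937 × 150%/10⌋ = $16,340; SL = ⌊$84,537/7⌋ = $12,076 → take DB $16,340. Book value $92,597.
Year 5: DB = ⌊$92,597 × 150%/10⌋ = $13,889; SL = ⌊$68,197/6⌋ = $11,366 → take DB $13,889. Book value $78,708.
Year 6: DB = ⌊$78,708 × 150%/10⌋ = $11,806; SL = ⌊$54,308/5⌋ = $10,861 → take DB $11,806. Book value $66,902.
Year 7: DB = ⌊$66,902 × 150%/10⌋ = $10,035; SL = ⌊$42,502/4⌋ = $10,625 → take SL $10,625. Book value $56,277.
Year 8: DB = ⌊$56,277 × 150%/10⌋ = $8,441; SL = ⌊$31,877/3⌋ = $10,625 → take SL $10,625. Book value $45,652.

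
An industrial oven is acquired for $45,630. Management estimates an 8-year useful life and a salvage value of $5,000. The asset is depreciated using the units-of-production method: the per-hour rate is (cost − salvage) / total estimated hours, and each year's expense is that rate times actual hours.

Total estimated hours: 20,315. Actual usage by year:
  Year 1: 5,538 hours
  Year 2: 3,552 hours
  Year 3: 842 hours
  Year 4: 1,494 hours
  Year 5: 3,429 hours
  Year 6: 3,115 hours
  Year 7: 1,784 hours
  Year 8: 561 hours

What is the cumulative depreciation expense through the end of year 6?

Depreciable base = $45,630 − $5,000 = $40,630.
Rate = $40,630 / 20,315 hours = $2 per hour.
Year 1: 5,538 × $2 = $11,076. Book value $34,554.
Year 2: 3,552 × $2 = $7,104. Book value $27,450.
Year 3: 842 × $2 = $1,684. Book value $25,766.
Year 4: 1,494 × $2 = $2,988. Book value $22,778.
Year 5: 3,429 × $2 = $6,858. Book value $15,920.
Year 6: 3,115 × $2 = $6,230. Book value $9,690.
Accumulated through year 6 = $45,630 − $9,690 = $35,940.

$35,940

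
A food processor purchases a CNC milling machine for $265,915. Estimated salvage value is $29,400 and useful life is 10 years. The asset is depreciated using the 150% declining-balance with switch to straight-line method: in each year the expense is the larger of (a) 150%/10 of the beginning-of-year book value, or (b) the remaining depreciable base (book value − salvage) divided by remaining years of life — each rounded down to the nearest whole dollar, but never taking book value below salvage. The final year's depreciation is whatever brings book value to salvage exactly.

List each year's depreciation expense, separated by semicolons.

Depreciable base = $265,915 − $29,400 = $236,515.
Year 1: DB = ⌊$265,915 × 150%/10⌋ = $39,887; SL = ⌊$236,515/10⌋ = $23,651 → take DB $39,887. Book value $226,028.
Year 2: DB = ⌊$226,028 × 150%/10⌋ = $33,904; SL = ⌊$196,628/9⌋ = $21,847 → take DB $33,904. Book value $192,124.
Year 3: DB = ⌊$192,124 × 150%/10⌋ = $28,818; SL = ⌊$162,724/8⌋ = $20,340 → take DB $28,818. Book value $163,306.
Year 4: DB = ⌊$163,306 × 150%/10⌋ = $24,495; SL = ⌊$133,906/7⌋ = $19,129 → take DB $24,495. Book value $138,811.
Year 5: DB = ⌊$138,811 × 150%/10⌋ = $20,821; SL = ⌊$109,411/6⌋ = $18,235 → take DB $20,821. Book value $117,990.
Year 6: DB = ⌊$117,990 × 150%/10⌋ = $17,698; SL = ⌊$88,590/5⌋ = $17,718 → take SL $17,718. Book value $100,272.
Year 7: DB = ⌊$100,272 × 150%/10⌋ = $15,040; SL = ⌊$70,872/4⌋ = $17,718 → take SL $17,718. Book value $82,554.
Year 8: DB = ⌊$82,554 × 150%/10⌋ = $12,383; SL = ⌊$53,154/3⌋ = $17,718 → take SL $17,718. Book value $64,836.
Year 9: DB = ⌊$64,836 × 150%/10⌋ = $9,725; SL = ⌊$35,436/2⌋ = $17,718 → take SL $17,718. Book value $47,118.
Year 10 (final): $47,118 − $29,400 = $17,718. Book value $29,400.

$39,887; $33,904; $28,818; $24,495; $20,821; $17,718; $17,718; $17,718; $17,718; $17,718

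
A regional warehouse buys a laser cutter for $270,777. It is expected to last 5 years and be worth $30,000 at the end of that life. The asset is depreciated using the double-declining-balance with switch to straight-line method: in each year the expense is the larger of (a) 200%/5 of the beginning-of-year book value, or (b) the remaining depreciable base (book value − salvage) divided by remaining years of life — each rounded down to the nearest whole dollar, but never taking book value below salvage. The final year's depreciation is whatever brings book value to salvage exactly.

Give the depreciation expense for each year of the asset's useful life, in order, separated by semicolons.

$108,310; $64,986; $38,992; $23,395; $5,094

Depreciable base = $270,777 − $30,000 = $240,777.
Year 1: DB = ⌊$270,777 × 200%/5⌋ = $108,310; SL = ⌊$240,777/5⌋ = $48,155 → take DB $108,310. Book value $162,467.
Year 2: DB = ⌊$162,467 × 200%/5⌋ = $64,986; SL = ⌊$132,467/4⌋ = $33,116 → take DB $64,986. Book value $97,481.
Year 3: DB = ⌊$97,481 × 200%/5⌋ = $38,992; SL = ⌊$67,481/3⌋ = $22,493 → take DB $38,992. Book value $58,489.
Year 4: DB = ⌊$58,489 × 200%/5⌋ = $23,395; SL = ⌊$28,489/2⌋ = $14,244 → take DB $23,395. Book value $35,094.
Year 5 (final): $35,094 − $30,000 = $5,094. Book value $30,000.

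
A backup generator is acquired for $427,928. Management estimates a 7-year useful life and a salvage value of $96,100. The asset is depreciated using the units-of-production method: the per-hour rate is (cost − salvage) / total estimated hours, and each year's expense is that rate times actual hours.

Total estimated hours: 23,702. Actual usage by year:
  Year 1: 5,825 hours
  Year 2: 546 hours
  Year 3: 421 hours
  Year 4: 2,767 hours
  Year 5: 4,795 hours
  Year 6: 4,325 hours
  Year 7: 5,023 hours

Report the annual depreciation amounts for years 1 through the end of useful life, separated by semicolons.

$81,550; $7,644; $5,894; $38,738; $67,130; $60,550; $70,322

Depreciable base = $427,928 − $96,100 = $331,828.
Rate = $331,828 / 23,702 hours = $14 per hour.
Year 1: 5,825 × $14 = $81,550. Book value $346,378.
Year 2: 546 × $14 = $7,644. Book value $338,734.
Year 3: 421 × $14 = $5,894. Book value $332,840.
Year 4: 2,767 × $14 = $38,738. Book value $294,102.
Year 5: 4,795 × $14 = $67,130. Book value $226,972.
Year 6: 4,325 × $14 = $60,550. Book value $166,422.
Year 7: 5,023 × $14 = $70,322. Book value $96,100.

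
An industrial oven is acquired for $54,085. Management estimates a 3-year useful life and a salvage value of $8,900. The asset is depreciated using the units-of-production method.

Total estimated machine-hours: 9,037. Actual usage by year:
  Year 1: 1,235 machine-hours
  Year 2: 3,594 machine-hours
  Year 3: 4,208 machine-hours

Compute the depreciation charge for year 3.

$21,040

Depreciable base = $54,085 − $8,900 = $45,185.
Rate = $45,185 / 9,037 machine-hours = $5 per machine-hour.
Year 1: 1,235 × $5 = $6,175. Book value $47,910.
Year 2: 3,594 × $5 = $17,970. Book value $29,940.
Year 3: 4,208 × $5 = $21,040. Book value $8,900.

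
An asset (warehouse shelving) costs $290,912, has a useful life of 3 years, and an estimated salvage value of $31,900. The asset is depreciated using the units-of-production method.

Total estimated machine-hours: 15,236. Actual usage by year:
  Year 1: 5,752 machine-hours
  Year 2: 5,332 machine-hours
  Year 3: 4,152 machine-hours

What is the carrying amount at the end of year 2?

$102,484

Depreciable base = $290,912 − $31,900 = $259,012.
Rate = $259,012 / 15,236 machine-hours = $17 per machine-hour.
Year 1: 5,752 × $17 = $97,784. Book value $193,128.
Year 2: 5,332 × $17 = $90,644. Book value $102,484.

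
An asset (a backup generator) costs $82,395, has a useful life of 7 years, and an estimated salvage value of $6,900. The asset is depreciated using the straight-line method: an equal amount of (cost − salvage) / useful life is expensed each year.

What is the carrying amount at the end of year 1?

Depreciable base = $82,395 − $6,900 = $75,495.
Annual expense = $75,495 / 7 = $10,785.
End of year 1: book value $71,610.

$71,610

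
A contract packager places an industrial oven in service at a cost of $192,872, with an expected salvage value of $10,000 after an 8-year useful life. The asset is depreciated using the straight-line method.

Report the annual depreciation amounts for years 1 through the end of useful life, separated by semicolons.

$22,859; $22,859; $22,859; $22,859; $22,859; $22,859; $22,859; $22,859

Depreciable base = $192,872 − $10,000 = $182,872.
Annual expense = $182,872 / 8 = $22,859.
End of year 1: book value $170,013.
End of year 2: book value $147,154.
End of year 3: book value $124,295.
End of year 4: book value $101,436.
End of year 5: book value $78,577.
End of year 6: book value $55,718.
End of year 7: book value $32,859.
End of year 8: book value $10,000.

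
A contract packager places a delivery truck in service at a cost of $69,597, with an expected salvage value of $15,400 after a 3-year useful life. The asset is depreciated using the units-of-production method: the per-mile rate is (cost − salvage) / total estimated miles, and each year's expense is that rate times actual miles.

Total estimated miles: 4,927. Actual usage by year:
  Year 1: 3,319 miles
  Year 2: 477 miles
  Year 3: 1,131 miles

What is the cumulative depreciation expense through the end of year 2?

Depreciable base = $69,597 − $15,400 = $54,197.
Rate = $54,197 / 4,927 miles = $11 per mile.
Year 1: 3,319 × $11 = $36,509. Book value $33,088.
Year 2: 477 × $11 = $5,247. Book value $27,841.
Accumulated through year 2 = $69,597 − $27,841 = $41,756.

$41,756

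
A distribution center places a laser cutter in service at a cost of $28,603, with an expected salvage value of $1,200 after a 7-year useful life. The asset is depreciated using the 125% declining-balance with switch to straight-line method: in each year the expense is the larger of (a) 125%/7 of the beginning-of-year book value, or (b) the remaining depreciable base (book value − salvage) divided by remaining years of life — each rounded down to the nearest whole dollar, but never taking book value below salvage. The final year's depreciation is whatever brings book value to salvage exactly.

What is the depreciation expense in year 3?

$3,620

Depreciable base = $28,603 − $1,200 = $27,403.
Year 1: DB = ⌊$28,603 × 125%/7⌋ = $5,107; SL = ⌊$27,403/7⌋ = $3,914 → take DB $5,107. Book value $23,496.
Year 2: DB = ⌊$23,496 × 125%/7⌋ = $4,195; SL = ⌊$22,296/6⌋ = $3,716 → take DB $4,195. Book value $19,301.
Year 3: DB = ⌊$19,301 × 125%/7⌋ = $3,446; SL = ⌊$18,101/5⌋ = $3,620 → take SL $3,620. Book value $15,681.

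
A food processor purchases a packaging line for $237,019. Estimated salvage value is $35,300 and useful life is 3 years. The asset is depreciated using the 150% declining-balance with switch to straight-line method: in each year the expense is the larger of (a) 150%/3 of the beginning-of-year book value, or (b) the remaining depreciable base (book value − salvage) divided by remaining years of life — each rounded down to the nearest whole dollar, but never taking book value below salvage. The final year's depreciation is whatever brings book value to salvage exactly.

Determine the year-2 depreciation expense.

$59,255

Depreciable base = $237,019 − $35,300 = $201,719.
Year 1: DB = ⌊$237,019 × 150%/3⌋ = $118,509; SL = ⌊$201,719/3⌋ = $67,239 → take DB $118,509. Book value $118,510.
Year 2: DB = ⌊$118,510 × 150%/3⌋ = $59,255; SL = ⌊$83,210/2⌋ = $41,605 → take DB $59,255. Book value $59,255.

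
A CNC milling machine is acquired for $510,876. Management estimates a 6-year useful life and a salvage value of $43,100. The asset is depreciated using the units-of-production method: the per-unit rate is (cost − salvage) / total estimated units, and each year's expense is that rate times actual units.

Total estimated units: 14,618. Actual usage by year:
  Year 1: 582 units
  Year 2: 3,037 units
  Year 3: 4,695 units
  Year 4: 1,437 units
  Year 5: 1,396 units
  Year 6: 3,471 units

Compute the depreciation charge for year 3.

Depreciable base = $510,876 − $43,100 = $467,776.
Rate = $467,776 / 14,618 units = $32 per unit.
Year 1: 582 × $32 = $18,624. Book value $492,252.
Year 2: 3,037 × $32 = $97,184. Book value $395,068.
Year 3: 4,695 × $32 = $150,240. Book value $244,828.

$150,240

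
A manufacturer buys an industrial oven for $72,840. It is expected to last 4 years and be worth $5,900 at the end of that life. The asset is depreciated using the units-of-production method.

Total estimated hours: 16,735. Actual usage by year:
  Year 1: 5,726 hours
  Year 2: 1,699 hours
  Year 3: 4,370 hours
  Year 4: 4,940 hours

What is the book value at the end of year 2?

$43,140

Depreciable base = $72,840 − $5,900 = $66,940.
Rate = $66,940 / 16,735 hours = $4 per hour.
Year 1: 5,726 × $4 = $22,904. Book value $49,936.
Year 2: 1,699 × $4 = $6,796. Book value $43,140.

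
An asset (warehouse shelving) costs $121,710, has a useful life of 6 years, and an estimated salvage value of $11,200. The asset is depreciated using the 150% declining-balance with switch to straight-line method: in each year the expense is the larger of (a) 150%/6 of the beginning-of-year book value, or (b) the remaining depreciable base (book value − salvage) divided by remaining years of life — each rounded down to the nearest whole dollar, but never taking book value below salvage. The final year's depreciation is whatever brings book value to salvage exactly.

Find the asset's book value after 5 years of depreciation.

Depreciable base = $121,710 − $11,200 = $110,510.
Year 1: DB = ⌊$121,710 × 150%/6⌋ = $30,427; SL = ⌊$110,510/6⌋ = $18,418 → take DB $30,427. Book value $91,283.
Year 2: DB = ⌊$91,283 × 150%/6⌋ = $22,820; SL = ⌊$80,083/5⌋ = $16,016 → take DB $22,820. Book value $68,463.
Year 3: DB = ⌊$68,463 × 150%/6⌋ = $17,115; SL = ⌊$57,263/4⌋ = $14,315 → take DB $17,115. Book value $51,348.
Year 4: DB = ⌊$51,348 × 150%/6⌋ = $12,837; SL = ⌊$40,148/3⌋ = $13,382 → take SL $13,382. Book value $37,966.
Year 5: DB = ⌊$37,966 × 150%/6⌋ = $9,491; SL = ⌊$26,766/2⌋ = $13,383 → take SL $13,383. Book value $24,583.

$24,583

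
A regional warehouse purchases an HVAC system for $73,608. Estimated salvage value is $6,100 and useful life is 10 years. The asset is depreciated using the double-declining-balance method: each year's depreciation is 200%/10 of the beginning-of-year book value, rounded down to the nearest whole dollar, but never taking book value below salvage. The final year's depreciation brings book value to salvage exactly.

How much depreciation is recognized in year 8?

Depreciable base = $73,608 − $6,100 = $67,508.
Year 1: ⌊$73,608 × 200%/10⌋ = $14,721. Book value $58,887.
Year 2: ⌊$58,887 × 200%/10⌋ = $11,777. Book value $47,110.
Year 3: ⌊$47,110 × 200%/10⌋ = $9,422. Book value $37,688.
Year 4: ⌊$37,688 × 200%/10⌋ = $7,537. Book value $30,151.
Year 5: ⌊$30,151 × 200%/10⌋ = $6,030. Book value $24,121.
Year 6: ⌊$24,121 × 200%/10⌋ = $4,824. Book value $19,297.
Year 7: ⌊$19,297 × 200%/10⌋ = $3,859. Book value $15,438.
Year 8: ⌊$15,438 × 200%/10⌋ = $3,087. Book value $12,351.

$3,087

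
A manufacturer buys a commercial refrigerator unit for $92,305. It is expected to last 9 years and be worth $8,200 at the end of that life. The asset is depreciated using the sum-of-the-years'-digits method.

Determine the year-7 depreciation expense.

$5,607

Depreciable base = $92,305 − $8,200 = $84,105.
Sum of the years' digits = 9+8+7+6+5+4+3+2+1 = 45.
Year 1: $84,105 × 9/45 = $16,821. Book value $75,484.
Year 2: $84,105 × 8/45 = $14,952. Book value $60,532.
Year 3: $84,105 × 7/45 = $13,083. Book value $47,449.
Year 4: $84,105 × 6/45 = $11,214. Book value $36,235.
Year 5: $84,105 × 5/45 = $9,345. Book value $26,890.
Year 6: $84,105 × 4/45 = $7,476. Book value $19,414.
Year 7: $84,105 × 3/45 = $5,607. Book value $13,807.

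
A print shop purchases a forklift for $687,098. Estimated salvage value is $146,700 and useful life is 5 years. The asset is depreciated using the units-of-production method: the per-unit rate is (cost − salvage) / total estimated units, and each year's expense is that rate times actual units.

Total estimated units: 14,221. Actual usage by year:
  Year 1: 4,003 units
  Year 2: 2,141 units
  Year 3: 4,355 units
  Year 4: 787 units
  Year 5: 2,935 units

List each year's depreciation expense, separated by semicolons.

$152,114; $81,358; $165,490; $29,906; $111,530

Depreciable base = $687,098 − $146,700 = $540,398.
Rate = $540,398 / 14,221 units = $38 per unit.
Year 1: 4,003 × $38 = $152,114. Book value $534,984.
Year 2: 2,141 × $38 = $81,358. Book value $453,626.
Year 3: 4,355 × $38 = $165,490. Book value $288,136.
Year 4: 787 × $38 = $29,906. Book value $258,230.
Year 5: 2,935 × $38 = $111,530. Book value $146,700.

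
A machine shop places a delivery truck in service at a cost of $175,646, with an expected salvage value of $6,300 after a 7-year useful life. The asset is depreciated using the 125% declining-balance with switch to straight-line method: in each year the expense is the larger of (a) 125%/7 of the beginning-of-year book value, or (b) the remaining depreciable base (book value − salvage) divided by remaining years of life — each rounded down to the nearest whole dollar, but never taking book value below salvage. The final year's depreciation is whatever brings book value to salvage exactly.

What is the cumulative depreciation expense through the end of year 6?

Depreciable base = $175,646 − $6,300 = $169,346.
Year 1: DB = ⌊$175,646 × 125%/7⌋ = $31,365; SL = ⌊$169,346/7⌋ = $24,192 → take DB $31,365. Book value $144,281.
Year 2: DB = ⌊$144,281 × 125%/7⌋ = $25,764; SL = ⌊$137,981/6⌋ = $22,996 → take DB $25,764. Book value $118,517.
Year 3: DB = ⌊$118,517 × 125%/7⌋ = $21,163; SL = ⌊$112,217/5⌋ = $22,443 → take SL $22,443. Book value $96,074.
Year 4: DB = ⌊$96,074 × 125%/7⌋ = $17,156; SL = ⌊$89,774/4⌋ = $22,443 → take SL $22,443. Book value $73,631.
Year 5: DB = ⌊$73,631 × 125%/7⌋ = $13,148; SL = ⌊$67,331/3⌋ = $22,443 → take SL $22,443. Book value $51,188.
Year 6: DB = ⌊$51,188 × 125%/7⌋ = $9,140; SL = ⌊$44,888/2⌋ = $22,444 → take SL $22,444. Book value $28,744.
Accumulated through year 6 = $175,646 − $28,744 = $146,902.

$146,902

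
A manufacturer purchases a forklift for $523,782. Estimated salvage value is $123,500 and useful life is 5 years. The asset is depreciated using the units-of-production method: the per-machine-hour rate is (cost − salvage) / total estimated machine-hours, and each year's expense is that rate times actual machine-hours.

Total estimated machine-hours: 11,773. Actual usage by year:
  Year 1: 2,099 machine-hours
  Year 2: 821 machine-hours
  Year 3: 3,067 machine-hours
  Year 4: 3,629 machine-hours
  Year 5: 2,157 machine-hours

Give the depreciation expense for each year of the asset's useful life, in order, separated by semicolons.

Depreciable base = $523,782 − $123,500 = $400,282.
Rate = $400,282 / 11,773 machine-hours = $34 per machine-hour.
Year 1: 2,099 × $34 = $71,366. Book value $452,416.
Year 2: 821 × $34 = $27,914. Book value $424,502.
Year 3: 3,067 × $34 = $104,278. Book value $320,224.
Year 4: 3,629 × $34 = $123,386. Book value $196,838.
Year 5: 2,157 × $34 = $73,338. Book value $123,500.

$71,366; $27,914; $104,278; $123,386; $73,338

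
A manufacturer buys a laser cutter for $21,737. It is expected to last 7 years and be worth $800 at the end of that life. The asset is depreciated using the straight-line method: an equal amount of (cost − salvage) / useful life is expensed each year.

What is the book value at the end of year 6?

$3,791

Depreciable base = $21,737 − $800 = $20,937.
Annual expense = $20,937 / 7 = $2,991.
End of year 1: book value $18,746.
End of year 2: book value $15,755.
End of year 3: book value $12,764.
End of year 4: book value $9,773.
End of year 5: book value $6,782.
End of year 6: book value $3,791.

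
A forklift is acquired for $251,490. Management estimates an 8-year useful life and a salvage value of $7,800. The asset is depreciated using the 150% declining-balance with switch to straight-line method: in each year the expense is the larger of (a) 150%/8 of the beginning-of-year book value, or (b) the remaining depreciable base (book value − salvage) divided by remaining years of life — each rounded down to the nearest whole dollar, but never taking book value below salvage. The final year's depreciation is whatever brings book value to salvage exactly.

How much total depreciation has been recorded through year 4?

$142,014

Depreciable base = $251,490 − $7,800 = $243,690.
Year 1: DB = ⌊$251,490 × 150%/8⌋ = $47,154; SL = ⌊$243,690/8⌋ = $30,461 → take DB $47,154. Book value $204,336.
Year 2: DB = ⌊$204,336 × 150%/8⌋ = $38,313; SL = ⌊$196,536/7⌋ = $28,076 → take DB $38,313. Book value $166,023.
Year 3: DB = ⌊$166,023 × 150%/8⌋ = $31,129; SL = ⌊$158,223/6⌋ = $26,370 → take DB $31,129. Book value $134,894.
Year 4: DB = ⌊$134,894 × 150%/8⌋ = $25,292; SL = ⌊$127,094/5⌋ = $25,418 → take SL $25,418. Book value $109,476.
Accumulated through year 4 = $251,490 − $109,476 = $142,014.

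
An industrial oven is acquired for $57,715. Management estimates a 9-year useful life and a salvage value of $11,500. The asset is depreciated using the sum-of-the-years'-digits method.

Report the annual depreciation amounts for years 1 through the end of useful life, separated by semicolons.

Depreciable base = $57,715 − $11,500 = $46,215.
Sum of the years' digits = 9+8+7+6+5+4+3+2+1 = 45.
Year 1: $46,215 × 9/45 = $9,243. Book value $48,472.
Year 2: $46,215 × 8/45 = $8,216. Book value $40,256.
Year 3: $46,215 × 7/45 = $7,189. Book value $33,067.
Year 4: $46,215 × 6/45 = $6,162. Book value $26,905.
Year 5: $46,215 × 5/45 = $5,135. Book value $21,770.
Year 6: $46,215 × 4/45 = $4,108. Book value $17,662.
Year 7: $46,215 × 3/45 = $3,081. Book value $14,581.
Year 8: $46,215 × 2/45 = $2,054. Book value $12,527.
Year 9: $46,215 × 1/45 = $1,027. Book value $11,500.

$9,243; $8,216; $7,189; $6,162; $5,135; $4,108; $3,081; $2,054; $1,027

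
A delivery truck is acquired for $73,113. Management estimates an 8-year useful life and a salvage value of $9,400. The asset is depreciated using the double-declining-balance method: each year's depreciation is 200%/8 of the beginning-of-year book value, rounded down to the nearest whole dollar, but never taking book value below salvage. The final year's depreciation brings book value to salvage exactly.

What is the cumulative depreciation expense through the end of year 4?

$49,978

Depreciable base = $73,113 − $9,400 = $63,713.
Year 1: ⌊$73,113 × 200%/8⌋ = $18,278. Book value $54,835.
Year 2: ⌊$54,835 × 200%/8⌋ = $13,708. Book value $41,127.
Year 3: ⌊$41,127 × 200%/8⌋ = $10,281. Book value $30,846.
Year 4: ⌊$30,846 × 200%/8⌋ = $7,711. Book value $23,135.
Accumulated through year 4 = $73,113 − $23,135 = $49,978.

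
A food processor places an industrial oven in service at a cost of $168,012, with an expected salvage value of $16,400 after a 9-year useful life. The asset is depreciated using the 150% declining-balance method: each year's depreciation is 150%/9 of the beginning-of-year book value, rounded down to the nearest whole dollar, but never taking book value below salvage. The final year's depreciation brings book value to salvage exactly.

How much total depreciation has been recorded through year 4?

Depreciable base = $168,012 − $16,400 = $151,612.
Year 1: ⌊$168,012 × 150%/9⌋ = $28,002. Book value $140,010.
Year 2: ⌊$140,010 × 150%/9⌋ = $23,335. Book value $116,675.
Year 3: ⌊$116,675 × 150%/9⌋ = $19,445. Book value $97,230.
Year 4: ⌊$97,230 × 150%/9⌋ = $16,205. Book value $81,025.
Accumulated through year 4 = $168,012 − $81,025 = $86,987.

$86,987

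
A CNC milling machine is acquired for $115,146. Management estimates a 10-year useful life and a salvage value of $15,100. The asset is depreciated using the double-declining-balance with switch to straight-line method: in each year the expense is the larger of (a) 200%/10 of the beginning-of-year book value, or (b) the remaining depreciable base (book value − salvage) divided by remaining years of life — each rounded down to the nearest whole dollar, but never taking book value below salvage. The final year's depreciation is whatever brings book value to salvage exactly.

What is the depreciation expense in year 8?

Depreciable base = $115,146 − $15,100 = $100,046.
Year 1: DB = ⌊$115,146 × 200%/10⌋ = $23,029; SL = ⌊$100,046/10⌋ = $10,004 → take DB $23,029. Book value $92,117.
Year 2: DB = ⌊$92,117 × 200%/10⌋ = $18,423; SL = ⌊$77,017/9⌋ = $8,557 → take DB $18,423. Book value $73,694.
Year 3: DB = ⌊$73,694 × 200%/10⌋ = $14,738; SL = ⌊$58,594/8⌋ = $7,324 → take DB $14,738. Book value $58,956.
Year 4: DB = ⌊$58,956 × 200%/10⌋ = $11,791; SL = ⌊$43,856/7⌋ = $6,265 → take DB $11,791. Book value $47,165.
Year 5: DB = ⌊$47,165 × 200%/10⌋ = $9,433; SL = ⌊$32,065/6⌋ = $5,344 → take DB $9,433. Book value $37,732.
Year 6: DB = ⌊$37,732 × 200%/10⌋ = $7,546; SL = ⌊$22,632/5⌋ = $4,526 → take DB $7,546. Book value $30,186.
Year 7: DB = ⌊$30,186 × 200%/10⌋ = $6,037; SL = ⌊$15,086/4⌋ = $3,771 → take DB $6,037. Book value $24,149.
Year 8: DB = ⌊$24,149 × 200%/10⌋ = $4,829; SL = ⌊$9,049/3⌋ = $3,016 → take DB $4,829. Book value $19,320.

$4,829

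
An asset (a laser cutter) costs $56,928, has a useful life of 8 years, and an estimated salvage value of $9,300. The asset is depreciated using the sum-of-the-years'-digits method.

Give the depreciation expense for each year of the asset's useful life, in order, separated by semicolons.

$10,584; $9,261; $7,938; $6,615; $5,292; $3,969; $2,646; $1,323

Depreciable base = $56,928 − $9,300 = $47,628.
Sum of the years' digits = 8+7+6+5+4+3+2+1 = 36.
Year 1: $47,628 × 8/36 = $10,584. Book value $46,344.
Year 2: $47,628 × 7/36 = $9,261. Book value $37,083.
Year 3: $47,628 × 6/36 = $7,938. Book value $29,145.
Year 4: $47,628 × 5/36 = $6,615. Book value $22,530.
Year 5: $47,628 × 4/36 = $5,292. Book value $17,238.
Year 6: $47,628 × 3/36 = $3,969. Book value $13,269.
Year 7: $47,628 × 2/36 = $2,646. Book value $10,623.
Year 8: $47,628 × 1/36 = $1,323. Book value $9,300.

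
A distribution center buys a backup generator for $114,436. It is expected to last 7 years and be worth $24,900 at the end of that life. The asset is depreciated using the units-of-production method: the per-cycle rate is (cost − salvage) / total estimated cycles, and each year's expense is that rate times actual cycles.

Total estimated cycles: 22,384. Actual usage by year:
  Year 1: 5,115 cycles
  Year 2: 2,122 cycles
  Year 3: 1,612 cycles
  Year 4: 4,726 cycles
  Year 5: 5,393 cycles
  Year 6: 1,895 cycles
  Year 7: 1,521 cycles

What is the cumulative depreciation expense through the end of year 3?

$35,396

Depreciable base = $114,436 − $24,900 = $89,536.
Rate = $89,536 / 22,384 cycles = $4 per cycle.
Year 1: 5,115 × $4 = $20,460. Book value $93,976.
Year 2: 2,122 × $4 = $8,488. Book value $85,488.
Year 3: 1,612 × $4 = $6,448. Book value $79,040.
Accumulated through year 3 = $114,436 − $79,040 = $35,396.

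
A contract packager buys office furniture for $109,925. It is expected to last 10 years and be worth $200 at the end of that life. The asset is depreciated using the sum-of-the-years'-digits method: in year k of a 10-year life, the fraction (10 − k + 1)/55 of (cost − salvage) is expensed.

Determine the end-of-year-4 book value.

$42,095

Depreciable base = $109,925 − $200 = $109,725.
Sum of the years' digits = 10+9+8+7+6+5+4+3+2+1 = 55.
Year 1: $109,725 × 10/55 = $19,950. Book value $89,975.
Year 2: $109,725 × 9/55 = $17,955. Book value $72,020.
Year 3: $109,725 × 8/55 = $15,960. Book value $56,060.
Year 4: $109,725 × 7/55 = $13,965. Book value $42,095.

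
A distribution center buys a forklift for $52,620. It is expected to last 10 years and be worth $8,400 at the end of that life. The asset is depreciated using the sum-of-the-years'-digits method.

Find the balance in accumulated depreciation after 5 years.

$32,160

Depreciable base = $52,620 − $8,400 = $44,220.
Sum of the years' digits = 10+9+8+7+6+5+4+3+2+1 = 55.
Year 1: $44,220 × 10/55 = $8,040. Book value $44,580.
Year 2: $44,220 × 9/55 = $7,236. Book value $37,344.
Year 3: $44,220 × 8/55 = $6,432. Book value $30,912.
Year 4: $44,220 × 7/55 = $5,628. Book value $25,284.
Year 5: $44,220 × 6/55 = $4,824. Book value $20,460.
Accumulated through year 5 = $52,620 − $20,460 = $32,160.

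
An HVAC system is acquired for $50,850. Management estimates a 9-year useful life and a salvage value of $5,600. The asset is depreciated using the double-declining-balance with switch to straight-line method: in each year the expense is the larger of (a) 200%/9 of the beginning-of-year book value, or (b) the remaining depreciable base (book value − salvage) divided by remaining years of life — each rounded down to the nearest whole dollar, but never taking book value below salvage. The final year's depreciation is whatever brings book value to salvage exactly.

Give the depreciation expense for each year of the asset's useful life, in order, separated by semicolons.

Depreciable base = $50,850 − $5,600 = $45,250.
Year 1: DB = ⌊$50,850 × 200%/9⌋ = $11,300; SL = ⌊$45,250/9⌋ = $5,027 → take DB $11,300. Book value $39,550.
Year 2: DB = ⌊$39,550 × 200%/9⌋ = $8,788; SL = ⌊$33,950/8⌋ = $4,243 → take DB $8,788. Book value $30,762.
Year 3: DB = ⌊$30,762 × 200%/9⌋ = $6,836; SL = ⌊$25,162/7⌋ = $3,594 → take DB $6,836. Book value $23,926.
Year 4: DB = ⌊$23,926 × 200%/9⌋ = $5,316; SL = ⌊$18,326/6⌋ = $3,054 → take DB $5,316. Book value $18,610.
Year 5: DB = ⌊$18,610 × 200%/9⌋ = $4,135; SL = ⌊$13,010/5⌋ = $2,602 → take DB $4,135. Book value $14,475.
Year 6: DB = ⌊$14,475 × 200%/9⌋ = $3,216; SL = ⌊$8,875/4⌋ = $2,218 → take DB $3,216. Book value $11,259.
Year 7: DB = ⌊$11,259 × 200%/9⌋ = $2,502; SL = ⌊$5,659/3⌋ = $1,886 → take DB $2,502. Book value $8,757.
Year 8: DB = ⌊$8,757 × 200%/9⌋ = $1,946; SL = ⌊$3,157/2⌋ = $1,578 → take DB $1,946. Book value $6,811.
Year 9 (final): $6,811 − $5,600 = $1,211. Book value $5,600.

$11,300; $8,788; $6,836; $5,316; $4,135; $3,216; $2,502; $1,946; $1,211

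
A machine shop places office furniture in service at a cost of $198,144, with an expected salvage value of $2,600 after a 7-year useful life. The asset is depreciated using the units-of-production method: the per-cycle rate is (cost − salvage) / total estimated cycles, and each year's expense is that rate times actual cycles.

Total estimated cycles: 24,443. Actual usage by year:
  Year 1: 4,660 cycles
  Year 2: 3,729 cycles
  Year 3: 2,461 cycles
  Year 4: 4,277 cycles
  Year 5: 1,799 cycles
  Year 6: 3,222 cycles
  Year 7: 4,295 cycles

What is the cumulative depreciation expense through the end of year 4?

Depreciable base = $198,144 − $2,600 = $195,544.
Rate = $195,544 / 24,443 cycles = $8 per cycle.
Year 1: 4,660 × $8 = $37,280. Book value $160,864.
Year 2: 3,729 × $8 = $29,832. Book value $131,032.
Year 3: 2,461 × $8 = $19,688. Book value $111,344.
Year 4: 4,277 × $8 = $34,216. Book value $77,128.
Accumulated through year 4 = $198,144 − $77,128 = $121,016.

$121,016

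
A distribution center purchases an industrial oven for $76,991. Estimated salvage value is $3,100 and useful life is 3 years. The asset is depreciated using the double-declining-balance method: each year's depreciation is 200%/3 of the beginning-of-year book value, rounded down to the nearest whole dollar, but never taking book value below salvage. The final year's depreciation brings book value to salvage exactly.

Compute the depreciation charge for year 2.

$17,109

Depreciable base = $76,991 − $3,100 = $73,891.
Year 1: ⌊$76,991 × 200%/3⌋ = $51,327. Book value $25,664.
Year 2: ⌊$25,664 × 200%/3⌋ = $17,109. Book value $8,555.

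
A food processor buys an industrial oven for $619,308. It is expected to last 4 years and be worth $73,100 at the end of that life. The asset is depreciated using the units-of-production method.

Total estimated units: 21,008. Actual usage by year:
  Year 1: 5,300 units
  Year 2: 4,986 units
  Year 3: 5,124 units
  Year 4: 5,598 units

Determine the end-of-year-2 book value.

$351,872

Depreciable base = $619,308 − $73,100 = $546,208.
Rate = $546,208 / 21,008 units = $26 per unit.
Year 1: 5,300 × $26 = $137,800. Book value $481,508.
Year 2: 4,986 × $26 = $129,636. Book value $351,872.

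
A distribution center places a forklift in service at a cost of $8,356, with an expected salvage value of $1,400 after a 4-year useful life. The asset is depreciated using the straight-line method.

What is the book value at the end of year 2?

$4,878

Depreciable base = $8,356 − $1,400 = $6,956.
Annual expense = $6,956 / 4 = $1,739.
End of year 1: book value $6,617.
End of year 2: book value $4,878.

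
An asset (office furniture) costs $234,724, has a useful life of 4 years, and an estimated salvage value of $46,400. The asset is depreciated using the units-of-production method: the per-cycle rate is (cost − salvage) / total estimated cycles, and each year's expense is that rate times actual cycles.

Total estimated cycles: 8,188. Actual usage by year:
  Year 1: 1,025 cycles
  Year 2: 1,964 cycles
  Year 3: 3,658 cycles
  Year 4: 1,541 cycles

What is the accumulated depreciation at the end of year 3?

Depreciable base = $234,724 − $46,400 = $188,324.
Rate = $188,324 / 8,188 cycles = $23 per cycle.
Year 1: 1,025 × $23 = $23,575. Book value $211,149.
Year 2: 1,964 × $23 = $45,172. Book value $165,977.
Year 3: 3,658 × $23 = $84,134. Book value $81,843.
Accumulated through year 3 = $234,724 − $81,843 = $152,881.

$152,881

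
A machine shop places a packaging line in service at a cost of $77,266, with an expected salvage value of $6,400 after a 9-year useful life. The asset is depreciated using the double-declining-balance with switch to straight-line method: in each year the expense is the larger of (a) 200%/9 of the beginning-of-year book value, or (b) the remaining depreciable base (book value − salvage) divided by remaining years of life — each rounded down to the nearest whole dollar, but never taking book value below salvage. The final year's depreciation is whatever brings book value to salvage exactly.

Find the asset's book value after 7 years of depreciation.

$13,306

Depreciable base = $77,266 − $6,400 = $70,866.
Year 1: DB = ⌊$77,266 × 200%/9⌋ = $17,170; SL = ⌊$70,866/9⌋ = $7,874 → take DB $17,170. Book value $60,096.
Year 2: DB = ⌊$60,096 × 200%/9⌋ = $13,354; SL = ⌊$53,696/8⌋ = $6,712 → take DB $13,354. Book value $46,742.
Year 3: DB = ⌊$46,742 × 200%/9⌋ = $10,387; SL = ⌊$40,342/7⌋ = $5,763 → take DB $10,387. Book value $36,355.
Year 4: DB = ⌊$36,355 × 200%/9⌋ = $8,078; SL = ⌊$29,955/6⌋ = $4,992 → take DB $8,078. Book value $28,277.
Year 5: DB = ⌊$28,277 × 200%/9⌋ = $6,283; SL = ⌊$21,877/5⌋ = $4,375 → take DB $6,283. Book value $21,994.
Year 6: DB = ⌊$21,994 × 200%/9⌋ = $4,887; SL = ⌊$15,594/4⌋ = $3,898 → take DB $4,887. Book value $17,107.
Year 7: DB = ⌊$17,107 × 200%/9⌋ = $3,801; SL = ⌊$10,707/3⌋ = $3,569 → take DB $3,801. Book value $13,306.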